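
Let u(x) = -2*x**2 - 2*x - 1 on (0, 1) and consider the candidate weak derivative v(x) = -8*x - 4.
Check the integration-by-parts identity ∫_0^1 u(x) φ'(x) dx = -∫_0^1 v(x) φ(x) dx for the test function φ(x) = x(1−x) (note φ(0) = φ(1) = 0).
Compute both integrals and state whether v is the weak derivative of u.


LHS = 2/3, RHS = 4/3. No, v is not the weak derivative of u.

u(x) = -2*x**2 - 2*x - 1, classical derivative u'(x) = -4*x - 2.
φ(x) = x(1−x), so φ'(x) = 1 - 2*x.
Note φ(0) = φ(1) = 0, so the boundary term u·φ vanishes.
LHS = ∫_0^1 u(x) φ'(x) dx = ∫_0^1 (4*x^3 + 2*x^2 - 1) dx. Term by term:
  ∫_0^1 4*x^3 dx = 1;  ∫_0^1 2*x^2 dx = 2/3;  ∫_0^1 -1 dx = -1.
Sum: 1 + 2/3 − 1 = 2/3.
So LHS = 2/3.
∫_0^1 v(x) φ(x) dx = ∫_0^1 (8*x^3 - 4*x^2 - 4*x) dx. Term by term:
  ∫_0^1 8*x^3 dx = 2;  ∫_0^1 -4*x^2 dx = -4/3;  ∫_0^1 -4*x dx = -2.
Sum: 2 − 4/3 − 2 = -4/3.
So RHS = -∫_0^1 v(x) φ(x) dx = 4/3.
LHS − RHS = -2/3 ≠ 0, so the identity fails.
(For a valid weak derivative the identity must hold for EVERY test function, in particular this one. The failure shows v is NOT the weak derivative of u.)
Correct weak derivative would be u'(x) = -4*x - 2.


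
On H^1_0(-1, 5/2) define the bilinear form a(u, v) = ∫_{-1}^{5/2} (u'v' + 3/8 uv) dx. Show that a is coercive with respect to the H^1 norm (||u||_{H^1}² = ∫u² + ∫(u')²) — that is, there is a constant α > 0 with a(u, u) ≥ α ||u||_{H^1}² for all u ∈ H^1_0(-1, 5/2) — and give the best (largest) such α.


α = (147 + 32*π^2)/(8*(4*π^2 + 49))

Coercivity of a(·,·) on H^1_0(-1, 5/2) means a(u, u) ≥ α ||u||_{H^1}² for every u ∈ H^1_0.
The interval has length L = 7/2, and Poincaré/coercivity depend only on L. Here a(u, u) = ∫(u')² + (3/8)·∫u².
Here 0 < c = 3/8 < 1. The condition a(u,u) ≥ α||u||_{H^1}² reads (1−α)∫(u')² ≥ (α−c)∫u². Any admissible α is ≤ 1 (rapidly oscillating u have ∫u²/∫(u')² → 0), and α = 1 would force 0 ≥ (1−c)∫u², impossible since c < 1; so 1−α > 0. By the sharp Poincaré inequality on H^1_0 of an interval of length L, ∫(u')² ≥ (π/L)²∫u² with equality for the first sine mode sin(π(x−x₀)/L) (x₀ the left endpoint), so the inequality holds for all u iff (1−α)(π/L)² ≥ α − c, i.e. α ≤ ((π/L)² + c)/((π/L)² + 1) = (1 + c(L/π)²)/(1 + (L/π)²). With (π/L)² = 4*π^2/49 and c = 3/8, the largest admissible constant is α = ((π/L)² + c)/((π/L)² + 1).
Simplifying, α = (147 + 32*π^2)/(8*(4*π^2 + 49)).


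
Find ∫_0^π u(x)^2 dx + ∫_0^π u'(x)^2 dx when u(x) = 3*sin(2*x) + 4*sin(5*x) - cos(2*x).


||u||_{H^1(0,π)}^2 = -400/21 + 233*π

u'(x) = 2*sin(2*x) + 6*cos(2*x) + 20*cos(5*x).
Expand u² and (u')² and integrate term by term on (0, π), using: for integers n ≥ 1, ∫_0^π sin²(nx) dx = ∫_0^π cos²(nx) dx = π/2; for n ≠ n', ∫_0^π sin(nx)sin(n'x) dx = ∫_0^π cos(nx)cos(n'x) dx = 0; and by product-to-sum, ∫_0^π sin(nx)cos(n'x) dx = ½∫_0^π [sin((n+n')x) + sin((n−n')x)] dx, which is 0 when n+n' is even and 2n/(n²−n'²) when n+n' is odd (it need not vanish on (0, π)).
  u² squared terms: (-1)²·∫cos(2x)² dx = 1·π/2 = π/2;  (3)²·∫sin(2x)² dx = 9·π/2 = 9*π/2;  (4)²·∫sin(5x)² dx = 16·π/2 = 8*π.
  u² cross terms: 2·(-1)·(3)·∫cos(2x)·sin(2x) dx = -6·(0) = 0;  2·(-1)·(4)·∫cos(2x)·sin(5x) dx = -8·(10/21) = -80/21;  2·(3)·(4)·∫sin(2x)·sin(5x) dx = 24·(0) = 0.
  So ∫_0^π u² dx = π/2 + 9*π/2 + 8*π + 0 − 80/21 + 0 = -80/21 + 13*π.
  (u')² squared terms: (2)²·∫sin(2x)² dx = 4·π/2 = 2*π;  (6)²·∫cos(2x)² dx = 36·π/2 = 18*π;  (20)²·∫cos(5x)² dx = 400·π/2 = 200*π.
  (u')² cross terms: 2·(2)·(6)·∫sin(2x)·cos(2x) dx = 24·(0) = 0;  2·(2)·(20)·∫sin(2x)·cos(5x) dx = 80·(-4/21) = -320/21;  2·(6)·(20)·∫cos(2x)·cos(5x) dx = 240·(0) = 0.
  So ∫_0^π (u')² dx = 2*π + 18*π + 200*π + 0 − 320/21 + 0 = -320/21 + 220*π.
||u||_{H^1}^2 = (-80/21 + 13*π) + (-320/21 + 220*π) = -400/21 + 233*π.


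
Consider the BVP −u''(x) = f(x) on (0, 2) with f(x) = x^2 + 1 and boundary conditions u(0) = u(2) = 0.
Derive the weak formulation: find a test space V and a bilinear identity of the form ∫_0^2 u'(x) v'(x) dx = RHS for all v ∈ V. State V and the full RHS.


V = H^1_0(0, 2) (so v(0) = v(2) = 0); weak form: ∫_0^2 u'v' dx = ∫_0^2 (x^2 + 1) v dx for all v ∈ V.

Multiply both sides by a test function v and integrate from 0 to 2:
  ∫_0^2 −u''(x) v(x) dx = ∫_0^2 f(x) v(x) dx.
Integrate the LHS by parts once:
  ∫_0^2 −u'' v dx = −[u'(x) v(x)]_0^2 + ∫_0^2 u'(x) v'(x) dx.
Thus ∫_0^2 u'(x) v'(x) dx = ∫_0^2 f(x) v(x) dx + [u'(x) v(x)]_0^2.
Choose V so that boundary terms are either known or forced to vanish.
u is Dirichlet: u(0) = u(2) = 0. Let V = H^1_0(0, 2); then v(0) = v(2) = 0, and [u' v]_0^2 = 0.
Weak formulation: find u (satisfying any essential BC) such that ∫_0^2 u'(x) v'(x) dx = ∫_0^2 f v dx for all v ∈ V.
Substituting f(x) = x^2 + 1, the right-hand side is ∫_0^2 (x^2 + 1) v dx.


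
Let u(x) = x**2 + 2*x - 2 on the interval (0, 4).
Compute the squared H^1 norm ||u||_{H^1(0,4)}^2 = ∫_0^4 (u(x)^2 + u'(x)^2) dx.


||u||_{H^1}^2 = 8672/15

The H^1 norm (squared) on an interval (0, L) is
  ||u||_{H^1}^2 = ∫_0^L u(x)^2 dx + ∫_0^L u'(x)^2 dx.
Compute u'(x) = 2*x + 2.
Then u(x)^2 = x**4 + 4*x**3 - 8*x + 4 and u'(x)^2 = 4*x**2 + 8*x + 4.
Integrate each monomial from 0 to 4 using ∫_0^4 c·x^n dx = c·4^(n+1)/(n+1):
  ∫_0^4 u(x)^2 dx = ∫_0^4 (x^4 + 4*x^3 - 8*x + 4) dx. Term by term:
    ∫_0^4 x^4 dx = 1024/5;  ∫_0^4 4*x^3 dx = 256;  ∫_0^4 -8*x dx = -64;
    ∫_0^4 4 dx = 16.
  Sum: 1024/5 + 256 − 64 + 16 = 2064/5.
  ∫_0^4 u'(x)^2 dx = ∫_0^4 (4*x^2 + 8*x + 4) dx. Term by term:
    ∫_0^4 4*x^2 dx = 256/3;  ∫_0^4 8*x dx = 64;  ∫_0^4 4 dx = 16.
  Sum: 256/3 + 64 + 16 = 496/3.
Adding: ||u||_{H^1}^2 = 2064/5 + 496/3 = 8672/15.


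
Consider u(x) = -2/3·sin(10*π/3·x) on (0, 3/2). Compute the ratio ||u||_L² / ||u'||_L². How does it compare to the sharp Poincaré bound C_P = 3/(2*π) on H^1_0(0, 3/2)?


||u||_L² / ||u'||_L² = 3/(10*π) < C_P = 3/(2*π).

u(x) = -2/3·sin(10*π/3·x), so u'(x) = -20*π*cos(10*π*x/3)/9.
Writing u(x) = A·sin(kπx/L) with A = -2/3 and k = 5, use ∫_0^L sin²(kπx/L) dx = L/2 and ∫_0^L cos²(kπx/L) dx = L/2.
u² = 4/9·sin²(10*π/3·x) and (u')² = 400*π^2/81·cos²(10*π/3·x), and each of sin², cos² integrates to L/2 = 3/4 over (0, 3/2).
∫_0^3/2 u² dx = 1/3, so ||u||_L² = sqrt(3)/3.
∫_0^3/2 (u')² dx = 100*π^2/27, so ||u'||_L² = 10*sqrt(3)*π/9.
Ratio ||u||_L² / ||u'||_L² = 3/(10*π).
Sharp Poincaré constant on H^1_0(0, 3/2) is C_P = L/π = 3/(2*π), achieved by sin(2*π/3·x).
This is the k = 5 harmonic; the ratio L/(kπ) is strictly less than C_P = L/π, consistent with the sharp inequality ||u||_L² ≤ C_P ||u'||_L².


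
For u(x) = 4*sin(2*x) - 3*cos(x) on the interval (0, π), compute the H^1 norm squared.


||u||_{H^1(0,π)}^2 = -64 + 49*π

u'(x) = 3*sin(x) + 8*cos(2*x).
Expand u² and (u')² and integrate term by term on (0, π), using: for integers n ≥ 1, ∫_0^π sin²(nx) dx = ∫_0^π cos²(nx) dx = π/2; for n ≠ n', ∫_0^π sin(nx)sin(n'x) dx = ∫_0^π cos(nx)cos(n'x) dx = 0; and by product-to-sum, ∫_0^π sin(nx)cos(n'x) dx = ½∫_0^π [sin((n+n')x) + sin((n−n')x)] dx, which is 0 when n+n' is even and 2n/(n²−n'²) when n+n' is odd (it need not vanish on (0, π)).
  u² squared terms: (-3)²·∫cos(x)² dx = 9·π/2 = 9*π/2;  (4)²·∫sin(2x)² dx = 16·π/2 = 8*π.
  u² cross terms: 2·(-3)·(4)·∫cos(x)·sin(2x) dx = -24·(4/3) = -32.
  So ∫_0^π u² dx = 9*π/2 + 8*π − 32 = -32 + 25*π/2.
  (u')² squared terms: (3)²·∫sin(x)² dx = 9·π/2 = 9*π/2;  (8)²·∫cos(2x)² dx = 64·π/2 = 32*π.
  (u')² cross terms: 2·(3)·(8)·∫sin(x)·cos(2x) dx = 48·(-2/3) = -32.
  So ∫_0^π (u')² dx = 9*π/2 + 32*π − 32 = -32 + 73*π/2.
||u||_{H^1}^2 = (-32 + 25*π/2) + (-32 + 73*π/2) = -64 + 49*π.


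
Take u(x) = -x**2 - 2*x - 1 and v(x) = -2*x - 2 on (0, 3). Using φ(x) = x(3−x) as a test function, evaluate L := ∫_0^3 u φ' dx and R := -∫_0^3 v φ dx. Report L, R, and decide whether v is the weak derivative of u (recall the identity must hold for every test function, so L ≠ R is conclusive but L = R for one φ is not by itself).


LHS = 45/2, RHS = 45/2. Yes, v = u' weakly.

u(x) = -x**2 - 2*x - 1, classical derivative u'(x) = -2*x - 2.
φ(x) = x(3−x), so φ'(x) = 3 - 2*x.
Note φ(0) = φ(3) = 0, so the boundary term u·φ vanishes.
LHS = ∫_0^3 u(x) φ'(x) dx = ∫_0^3 (2*x^3 + x^2 - 4*x - 3) dx. Term by term:
  ∫_0^3 2*x^3 dx = 81/2;  ∫_0^3 x^2 dx = 9;  ∫_0^3 -4*x dx = -18;
  ∫_0^3 -3 dx = -9.
Sum: 81/2 + 9 − 18 − 9 = 45/2.
So LHS = 45/2.
∫_0^3 v(x) φ(x) dx = ∫_0^3 (2*x^3 - 4*x^2 - 6*x) dx. Term by term:
  ∫_0^3 2*x^3 dx = 81/2;  ∫_0^3 -4*x^2 dx = -36;  ∫_0^3 -6*x dx = -27.
Sum: 81/2 − 36 − 27 = -45/2.
So RHS = -∫_0^3 v(x) φ(x) dx = 45/2.
LHS = RHS, so the identity holds for this test φ.
Moreover u is smooth here and v(x) = u'(x) = -2*x - 2 pointwise, so the identity holds for every test function. Hence v is the weak derivative of u.


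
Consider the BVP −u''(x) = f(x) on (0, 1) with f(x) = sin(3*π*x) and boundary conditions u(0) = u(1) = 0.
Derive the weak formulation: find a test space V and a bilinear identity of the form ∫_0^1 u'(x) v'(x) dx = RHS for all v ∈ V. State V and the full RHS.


V = H^1_0(0, 1) (so v(0) = v(1) = 0); weak form: ∫_0^1 u'v' dx = ∫_0^1 (sin(3*π*x)) v dx for all v ∈ V.

Multiply both sides by a test function v and integrate from 0 to 1:
  ∫_0^1 −u''(x) v(x) dx = ∫_0^1 f(x) v(x) dx.
Integrate the LHS by parts once:
  ∫_0^1 −u'' v dx = −[u'(x) v(x)]_0^1 + ∫_0^1 u'(x) v'(x) dx.
Thus ∫_0^1 u'(x) v'(x) dx = ∫_0^1 f(x) v(x) dx + [u'(x) v(x)]_0^1.
Choose V so that boundary terms are either known or forced to vanish.
u is Dirichlet: u(0) = u(1) = 0. Let V = H^1_0(0, 1); then v(0) = v(1) = 0, and [u' v]_0^1 = 0.
Weak formulation: find u (satisfying any essential BC) such that ∫_0^1 u'(x) v'(x) dx = ∫_0^1 f v dx for all v ∈ V.
Substituting f(x) = sin(3*π*x), the right-hand side is ∫_0^1 (sin(3*π*x)) v dx.


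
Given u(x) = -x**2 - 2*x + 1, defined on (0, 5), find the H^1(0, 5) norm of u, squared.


||u||_{H^1}^2 = 1575

The H^1 norm (squared) on an interval (0, L) is
  ||u||_{H^1}^2 = ∫_0^L u(x)^2 dx + ∫_0^L u'(x)^2 dx.
Compute u'(x) = -2*x - 2.
Then u(x)^2 = x**4 + 4*x**3 + 2*x**2 - 4*x + 1 and u'(x)^2 = 4*x**2 + 8*x + 4.
Integrate each monomial from 0 to 5 using ∫_0^5 c·x^n dx = c·5^(n+1)/(n+1):
  ∫_0^5 u(x)^2 dx = ∫_0^5 (x^4 + 4*x^3 + 2*x^2 - 4*x + 1) dx. Term by term:
    ∫_0^5 x^4 dx = 625;  ∫_0^5 4*x^3 dx = 625;  ∫_0^5 2*x^2 dx = 250/3;
    ∫_0^5 -4*x dx = -50;  ∫_0^5 1 dx = 5.
  Sum: 625 + 625 + 250/3 − 50 + 5 = 3865/3.
  ∫_0^5 u'(x)^2 dx = ∫_0^5 (4*x^2 + 8*x + 4) dx. Term by term:
    ∫_0^5 4*x^2 dx = 500/3;  ∫_0^5 8*x dx = 100;  ∫_0^5 4 dx = 20.
  Sum: 500/3 + 100 + 20 = 860/3.
Adding: ||u||_{H^1}^2 = 3865/3 + 860/3 = 1575.


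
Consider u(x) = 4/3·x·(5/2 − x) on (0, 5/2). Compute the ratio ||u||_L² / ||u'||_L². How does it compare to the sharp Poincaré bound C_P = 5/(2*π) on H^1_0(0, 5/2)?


||u||_L² / ||u'||_L² = sqrt(10)/4 < C_P = 5/(2*π).

u(x) = 4/3·x·(5/2 − x), so u'(x) = 10/3 - 8*x/3.
u(x) = 4/3·x·(5/2 − x) vanishes at x = 0 and x = 5/2, so u ∈ H^1_0(0, 5/2). Differentiate via the product rule and integrate the resulting polynomials term by term.
  ∫_0^5/2 u² dx = ∫_0^5/2 (16*x^4/9 - 80*x^3/9 + 100*x^2/9) dx. Term by term:
    ∫_0^5/2 16*x^4/9 dx = 625/18;  ∫_0^5/2 -80*x^3/9 dx = -3125/36;  ∫_0^5/2 100*x^2/9 dx = 3125/54.
  Sum: 625/18 − 3125/36 + 3125/54 = 625/108.
  ∫_0^5/2 (u')² dx = ∫_0^5/2 (64*x^2/9 - 160*x/9 + 100/9) dx. Term by term:
    ∫_0^5/2 64*x^2/9 dx = 1000/27;  ∫_0^5/2 -160*x/9 dx = -500/9;  ∫_0^5/2 100/9 dx = 250/9.
  Sum: 1000/27 − 500/9 + 250/9 = 250/27.
∫_0^5/2 u² dx = 625/108, so ||u||_L² = 25*sqrt(3)/18.
∫_0^5/2 (u')² dx = 250/27, so ||u'||_L² = 5*sqrt(30)/9.
Ratio ||u||_L² / ||u'||_L² = sqrt(10)/4.
Sharp Poincaré constant on H^1_0(0, 5/2) is C_P = L/π = 5/(2*π), achieved by sin(2*π/5·x).
A polynomial bump cannot attain the sharp Poincaré constant (only the first sine eigenfunction does), so the ratio is strictly less than C_P, consistent with ||u||_L² ≤ C_P ||u'||_L².


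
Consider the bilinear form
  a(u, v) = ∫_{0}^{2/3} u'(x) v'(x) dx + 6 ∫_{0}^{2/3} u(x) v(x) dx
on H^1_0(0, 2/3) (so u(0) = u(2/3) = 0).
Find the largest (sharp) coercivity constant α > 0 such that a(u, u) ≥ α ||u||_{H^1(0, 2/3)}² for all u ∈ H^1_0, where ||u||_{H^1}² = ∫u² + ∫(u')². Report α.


α = 1

Coercivity of a(·,·) on H^1_0(0, 2/3) means a(u, u) ≥ α ||u||_{H^1}² for every u ∈ H^1_0.
The interval has length L = 2/3, and Poincaré/coercivity depend only on L. Here a(u, u) = ∫(u')² + (6)·∫u².
Here c = 6 ≥ 1, so a(u,u) = ∫(u')² + c∫u² ≥ ∫(u')² + ∫u² = ||u||_{H^1}², i.e. α = 1 works. No larger α is possible: a(u,u) ≥ α||u||_{H^1}² means (1−α)∫(u')² ≥ (α−c)∫u², and for the modes u_n = sin(nπ(x−x₀)/L) (x₀ the left endpoint) one has ∫u_n²/∫(u_n')² = (L/(nπ))² → 0, so a(u_n,u_n)/||u_n||_{H^1}² → 1. Hence the optimal constant is α = 1.
Therefore α = 1.


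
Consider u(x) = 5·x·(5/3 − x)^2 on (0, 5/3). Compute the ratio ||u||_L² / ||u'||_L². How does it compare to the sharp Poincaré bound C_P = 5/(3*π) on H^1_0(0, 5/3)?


||u||_L² / ||u'||_L² = 5*sqrt(14)/42 < C_P = 5/(3*π).

u(x) = 5·x·(5/3 − x)^2, so u'(x) = 15*x^2 - 100*x/3 + 125/9.
u(x) = 5·x·(5/3 − x)^2 vanishes at x = 0 and x = 5/3, so u ∈ H^1_0(0, 5/3). Differentiate via the product rule and integrate the resulting polynomials term by term.
  ∫_0^5/3 u² dx = ∫_0^5/3 (25*x^6 - 500*x^5/3 + 1250*x^4/3 - 12500*x^3/27 + 15625*x^2/81) dx. Term by term:
    ∫_0^5/3 25*x^6 dx = 1953125/15309;  ∫_0^5/3 -500*x^5/3 dx = -3906250/6561;  ∫_0^5/3 1250*x^4/3 dx = 781250/729;
    ∫_0^5/3 -12500*x^3/27 dx = -1953125/2187;  ∫_0^5/3 15625*x^2/81 dx = 1953125/6561.
  Sum: 1953125/15309 − 3906250/6561 + 781250/729 − 1953125/2187 + 1953125/6561 = 390625/45927.
  ∫_0^5/3 (u')² dx = ∫_0^5/3 (225*x^4 - 1000*x^3 + 13750*x^2/9 - 25000*x/27 + 15625/81) dx. Term by term:
    ∫_0^5/3 225*x^4 dx = 15625/27;  ∫_0^5/3 -1000*x^3 dx = -156250/81;  ∫_0^5/3 13750*x^2/9 dx = 1718750/729;
    ∫_0^5/3 -25000*x/27 dx = -312500/243;  ∫_0^5/3 15625/81 dx = 78125/243.
  Sum: 15625/27 − 156250/81 + 1718750/729 − 312500/243 + 78125/243 = 31250/729.
∫_0^5/3 u² dx = 390625/45927, so ||u||_L² = 625*sqrt(7)/567.
∫_0^5/3 (u')² dx = 31250/729, so ||u'||_L² = 125*sqrt(2)/27.
Ratio ||u||_L² / ||u'||_L² = 5*sqrt(14)/42.
Sharp Poincaré constant on H^1_0(0, 5/3) is C_P = L/π = 5/(3*π), achieved by sin(3*π/5·x).
A polynomial bump cannot attain the sharp Poincaré constant (only the first sine eigenfunction does), so the ratio is strictly less than C_P, consistent with ||u||_L² ≤ C_P ||u'||_L².


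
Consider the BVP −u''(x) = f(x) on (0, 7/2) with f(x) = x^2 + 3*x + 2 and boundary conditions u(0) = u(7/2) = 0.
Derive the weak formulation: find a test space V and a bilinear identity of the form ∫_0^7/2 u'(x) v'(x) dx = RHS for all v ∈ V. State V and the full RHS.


V = H^1_0(0, 7/2) (so v(0) = v(7/2) = 0); weak form: ∫_0^7/2 u'v' dx = ∫_0^7/2 (x^2 + 3*x + 2) v dx for all v ∈ V.

Multiply both sides by a test function v and integrate from 0 to 7/2:
  ∫_0^7/2 −u''(x) v(x) dx = ∫_0^7/2 f(x) v(x) dx.
Integrate the LHS by parts once:
  ∫_0^7/2 −u'' v dx = −[u'(x) v(x)]_0^7/2 + ∫_0^7/2 u'(x) v'(x) dx.
Thus ∫_0^7/2 u'(x) v'(x) dx = ∫_0^7/2 f(x) v(x) dx + [u'(x) v(x)]_0^7/2.
Choose V so that boundary terms are either known or forced to vanish.
u is Dirichlet: u(0) = u(7/2) = 0. Let V = H^1_0(0, 7/2); then v(0) = v(7/2) = 0, and [u' v]_0^7/2 = 0.
Weak formulation: find u (satisfying any essential BC) such that ∫_0^7/2 u'(x) v'(x) dx = ∫_0^7/2 f v dx for all v ∈ V.
Substituting f(x) = x^2 + 3*x + 2, the right-hand side is ∫_0^7/2 (x^2 + 3*x + 2) v dx.


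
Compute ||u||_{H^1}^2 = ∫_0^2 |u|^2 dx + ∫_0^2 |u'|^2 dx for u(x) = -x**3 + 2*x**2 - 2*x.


||u||_{H^1}^2 = 1864/105

The H^1 norm (squared) on an interval (0, L) is
  ||u||_{H^1}^2 = ∫_0^L u(x)^2 dx + ∫_0^L u'(x)^2 dx.
Compute u'(x) = -3*x**2 + 4*x - 2.
Then u(x)^2 = x**6 - 4*x**5 + 8*x**4 - 8*x**3 + 4*x**2 and u'(x)^2 = 9*x**4 - 24*x**3 + 28*x**2 - 16*x + 4.
Integrate each monomial from 0 to 2 using ∫_0^2 c·x^n dx = c·2^(n+1)/(n+1):
  ∫_0^2 u(x)^2 dx = ∫_0^2 (x^6 - 4*x^5 + 8*x^4 - 8*x^3 + 4*x^2) dx. Term by term:
    ∫_0^2 x^6 dx = 128/7;  ∫_0^2 -4*x^5 dx = -128/3;  ∫_0^2 8*x^4 dx = 256/5;
    ∫_0^2 -8*x^3 dx = -32;  ∫_0^2 4*x^2 dx = 32/3.
  Sum: 128/7 − 128/3 + 256/5 − 32 + 32/3 = 192/35.
  ∫_0^2 u'(x)^2 dx = ∫_0^2 (9*x^4 - 24*x^3 + 28*x^2 - 16*x + 4) dx. Term by term:
    ∫_0^2 9*x^4 dx = 288/5;  ∫_0^2 -24*x^3 dx = -96;  ∫_0^2 28*x^2 dx = 224/3;
    ∫_0^2 -16*x dx = -32;  ∫_0^2 4 dx = 8.
  Sum: 288/5 − 96 + 224/3 − 32 + 8 = 184/15.
Adding: ||u||_{H^1}^2 = 192/35 + 184/15 = 1864/105.


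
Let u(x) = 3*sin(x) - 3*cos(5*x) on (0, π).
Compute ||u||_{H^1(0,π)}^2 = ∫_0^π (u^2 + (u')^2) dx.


||u||_{H^1(0,π)}^2 = 126*π

u'(x) = 15*sin(5*x) + 3*cos(x).
Expand u² and (u')² and integrate term by term on (0, π), using: for integers n ≥ 1, ∫_0^π sin²(nx) dx = ∫_0^π cos²(nx) dx = π/2; for n ≠ n', ∫_0^π sin(nx)sin(n'x) dx = ∫_0^π cos(nx)cos(n'x) dx = 0; and by product-to-sum, ∫_0^π sin(nx)cos(n'x) dx = ½∫_0^π [sin((n+n')x) + sin((n−n')x)] dx, which is 0 when n+n' is even and 2n/(n²−n'²) when n+n' is odd (it need not vanish on (0, π)).
  u² squared terms: (-3)²·∫cos(5x)² dx = 9·π/2 = 9*π/2;  (3)²·∫sin(x)² dx = 9·π/2 = 9*π/2.
  u² cross terms: 2·(-3)·(3)·∫cos(5x)·sin(x) dx = -18·(0) = 0.
  So ∫_0^π u² dx = 9*π/2 + 9*π/2 + 0 = 9*π.
  (u')² squared terms: (3)²·∫cos(x)² dx = 9·π/2 = 9*π/2;  (15)²·∫sin(5x)² dx = 225·π/2 = 225*π/2.
  (u')² cross terms: 2·(3)·(15)·∫cos(x)·sin(5x) dx = 90·(0) = 0.
  So ∫_0^π (u')² dx = 9*π/2 + 225*π/2 + 0 = 117*π.
||u||_{H^1}^2 = (9*π) + (117*π) = 126*π.


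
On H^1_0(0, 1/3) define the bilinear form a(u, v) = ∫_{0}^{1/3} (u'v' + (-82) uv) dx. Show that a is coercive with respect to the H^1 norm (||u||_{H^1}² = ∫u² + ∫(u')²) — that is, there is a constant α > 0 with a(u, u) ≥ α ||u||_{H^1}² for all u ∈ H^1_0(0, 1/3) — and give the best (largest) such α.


α = (-82 + 9*π^2)/(1 + 9*π^2)

Coercivity of a(·,·) on H^1_0(0, 1/3) means a(u, u) ≥ α ||u||_{H^1}² for every u ∈ H^1_0.
The interval has length L = 1/3, and Poincaré/coercivity depend only on L. Here a(u, u) = ∫(u')² + (-82)·∫u².
Here c = -82 < 0 with |c| < (π/L)² = 9*π^2, so coercivity still holds. The condition a(u,u) ≥ α||u||_{H^1}² reads (1−α)∫(u')² ≥ (α−c)∫u². Any admissible α is ≤ 1 (rapidly oscillating u have ∫u²/∫(u')² → 0), and α = 1 would force 0 ≥ (1−c)∫u², impossible since c < 1; so 1−α > 0. By the sharp Poincaré inequality on H^1_0 of an interval of length L, ∫(u')² ≥ (π/L)²∫u² with equality for the first sine mode sin(π(x−x₀)/L) (x₀ the left endpoint), so the inequality holds for all u iff (1−α)(π/L)² ≥ α − c, i.e. α ≤ ((π/L)² + c)/((π/L)² + 1) = (1 + c(L/π)²)/(1 + (L/π)²). (Direct route, valid since c ≤ 0: Poincaré gives c∫u² ≥ c(L/π)²∫(u')², so a(u,u) ≥ (1 + c(L/π)²)∫(u')², while ||u||_{H^1}² ≤ (1 + (L/π)²)∫(u')²; dividing yields the same α.) With (π/L)² = 9*π^2 and c = -82, the largest admissible constant is α = ((π/L)² + c)/((π/L)² + 1).
Simplifying, α = (-82 + 9*π^2)/(1 + 9*π^2).


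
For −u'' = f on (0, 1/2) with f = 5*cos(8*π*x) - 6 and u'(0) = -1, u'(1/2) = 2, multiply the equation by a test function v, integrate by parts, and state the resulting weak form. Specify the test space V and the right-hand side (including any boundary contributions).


V = H^1(0, 1/2) (v unrestricted at boundary; u is determined up to an additive constant); weak form: ∫_0^1/2 u'v' dx = ∫_0^1/2 (5*cos(8*π*x) - 6) v dx + 2·v(1/2) + v(0) for all v ∈ V.

Multiply both sides by a test function v and integrate from 0 to 1/2:
  ∫_0^1/2 −u''(x) v(x) dx = ∫_0^1/2 f(x) v(x) dx.
Integrate the LHS by parts once:
  ∫_0^1/2 −u'' v dx = −[u'(x) v(x)]_0^1/2 + ∫_0^1/2 u'(x) v'(x) dx.
Thus ∫_0^1/2 u'(x) v'(x) dx = ∫_0^1/2 f(x) v(x) dx + [u'(x) v(x)]_0^1/2.
Choose V so that boundary terms are either known or forced to vanish.
u has inhomogeneous Neumann u'(0) = -1, u'(1/2) = 2. [u' v]_0^1/2 = (2)·v(1/2) − (-1)·v(0) = 2·v(1/2) + v(0). Take V = H^1(0, 1/2); boundary term becomes part of RHS.
Weak formulation: find u (satisfying any essential BC) such that ∫_0^1/2 u'(x) v'(x) dx = ∫_0^1/2 f v dx + 2·v(1/2) + v(0) for all v ∈ V (Neumann data are natural BCs: they enter the RHS as boundary terms).
Substituting f(x) = 5*cos(8*π*x) - 6, the right-hand side is ∫_0^1/2 (5*cos(8*π*x) - 6) v dx + 2·v(1/2) + v(0).
Compatibility check (pure Neumann): taking v ≡ 1 ∈ V gives 0 = ∫_0^1/2 f dx + (2) − (-1), i.e. ∫_0^1/2 f dx must equal u'(0) − u'(1/2) = -3. Indeed ∫_0^1/2 (5*cos(8*π*x) - 6) dx = -3, so the data are compatible. The solution is then unique only up to an additive constant (fix it e.g. by requiring ∫_0^1/2 u dx = 0).


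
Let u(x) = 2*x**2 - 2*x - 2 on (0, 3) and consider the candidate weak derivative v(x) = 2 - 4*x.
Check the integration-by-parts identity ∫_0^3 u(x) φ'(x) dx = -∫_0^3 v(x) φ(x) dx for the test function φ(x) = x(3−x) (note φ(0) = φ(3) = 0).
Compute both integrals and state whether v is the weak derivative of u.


LHS = -18, RHS = 18. No, v is not the weak derivative of u.

u(x) = 2*x**2 - 2*x - 2, classical derivative u'(x) = 4*x - 2.
φ(x) = x(3−x), so φ'(x) = 3 - 2*x.
Note φ(0) = φ(3) = 0, so the boundary term u·φ vanishes.
LHS = ∫_0^3 u(x) φ'(x) dx = ∫_0^3 (-4*x^3 + 10*x^2 - 2*x - 6) dx. Term by term:
  ∫_0^3 -4*x^3 dx = -81;  ∫_0^3 10*x^2 dx = 90;  ∫_0^3 -2*x dx = -9;
  ∫_0^3 -6 dx = -18.
Sum: -81 + 90 − 9 − 18 = -18.
So LHS = -18.
∫_0^3 v(x) φ(x) dx = ∫_0^3 (4*x^3 - 14*x^2 + 6*x) dx. Term by term:
  ∫_0^3 4*x^3 dx = 81;  ∫_0^3 -14*x^2 dx = -126;  ∫_0^3 6*x dx = 27.
Sum: 81 − 126 + 27 = -18.
So RHS = -∫_0^3 v(x) φ(x) dx = 18.
LHS − RHS = -36 ≠ 0, so the identity fails.
(For a valid weak derivative the identity must hold for EVERY test function, in particular this one. The failure shows v is NOT the weak derivative of u.)
Correct weak derivative would be u'(x) = 4*x - 2.


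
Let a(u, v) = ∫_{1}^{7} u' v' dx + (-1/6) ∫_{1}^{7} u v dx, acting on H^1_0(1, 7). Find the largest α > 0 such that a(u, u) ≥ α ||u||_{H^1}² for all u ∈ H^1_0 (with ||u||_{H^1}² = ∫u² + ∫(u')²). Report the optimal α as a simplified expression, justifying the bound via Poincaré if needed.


α = (-6 + π^2)/(π^2 + 36)

Coercivity of a(·,·) on H^1_0(1, 7) means a(u, u) ≥ α ||u||_{H^1}² for every u ∈ H^1_0.
The interval has length L = 6, and Poincaré/coercivity depend only on L. Here a(u, u) = ∫(u')² + (-1/6)·∫u².
Here c = -1/6 < 0 with |c| < (π/L)² = π^2/36, so coercivity still holds. The condition a(u,u) ≥ α||u||_{H^1}² reads (1−α)∫(u')² ≥ (α−c)∫u². Any admissible α is ≤ 1 (rapidly oscillating u have ∫u²/∫(u')² → 0), and α = 1 would force 0 ≥ (1−c)∫u², impossible since c < 1; so 1−α > 0. By the sharp Poincaré inequality on H^1_0 of an interval of length L, ∫(u')² ≥ (π/L)²∫u² with equality for the first sine mode sin(π(x−x₀)/L) (x₀ the left endpoint), so the inequality holds for all u iff (1−α)(π/L)² ≥ α − c, i.e. α ≤ ((π/L)² + c)/((π/L)² + 1) = (1 + c(L/π)²)/(1 + (L/π)²). (Direct route, valid since c ≤ 0: Poincaré gives c∫u² ≥ c(L/π)²∫(u')², so a(u,u) ≥ (1 + c(L/π)²)∫(u')², while ||u||_{H^1}² ≤ (1 + (L/π)²)∫(u')²; dividing yields the same α.) With (π/L)² = π^2/36 and c = -1/6, the largest admissible constant is α = ((π/L)² + c)/((π/L)² + 1).
Simplifying, α = (-6 + π^2)/(π^2 + 36).


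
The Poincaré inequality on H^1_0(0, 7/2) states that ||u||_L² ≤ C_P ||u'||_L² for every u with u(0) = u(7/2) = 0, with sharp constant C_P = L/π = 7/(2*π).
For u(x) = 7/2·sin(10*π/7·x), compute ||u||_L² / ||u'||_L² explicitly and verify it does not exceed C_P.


||u||_L² / ||u'||_L² = 7/(10*π) < C_P = 7/(2*π).

u(x) = 7/2·sin(10*π/7·x), so u'(x) = 5*π*cos(10*π*x/7).
Writing u(x) = A·sin(kπx/L) with A = 7/2 and k = 5, use ∫_0^L sin²(kπx/L) dx = L/2 and ∫_0^L cos²(kπx/L) dx = L/2.
u² = 49/4·sin²(10*π/7·x) and (u')² = 25*π^2·cos²(10*π/7·x), and each of sin², cos² integrates to L/2 = 7/4 over (0, 7/2).
∫_0^7/2 u² dx = 343/16, so ||u||_L² = 7*sqrt(7)/4.
∫_0^7/2 (u')² dx = 175*π^2/4, so ||u'||_L² = 5*sqrt(7)*π/2.
Ratio ||u||_L² / ||u'||_L² = 7/(10*π).
Sharp Poincaré constant on H^1_0(0, 7/2) is C_P = L/π = 7/(2*π), achieved by sin(2*π/7·x).
This is the k = 5 harmonic; the ratio L/(kπ) is strictly less than C_P = L/π, consistent with the sharp inequality ||u||_L² ≤ C_P ||u'||_L².


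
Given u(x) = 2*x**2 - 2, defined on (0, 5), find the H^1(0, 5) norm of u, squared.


||u||_{H^1}^2 = 8560/3

The H^1 norm (squared) on an interval (0, L) is
  ||u||_{H^1}^2 = ∫_0^L u(x)^2 dx + ∫_0^L u'(x)^2 dx.
Compute u'(x) = 4*x.
Then u(x)^2 = 4*x**4 - 8*x**2 + 4 and u'(x)^2 = 16*x**2.
Integrate each monomial from 0 to 5 using ∫_0^5 c·x^n dx = c·5^(n+1)/(n+1):
  ∫_0^5 u(x)^2 dx = ∫_0^5 (4*x^4 - 8*x^2 + 4) dx. Term by term:
    ∫_0^5 4*x^4 dx = 2500;  ∫_0^5 -8*x^2 dx = -1000/3;  ∫_0^5 4 dx = 20.
  Sum: 2500 − 1000/3 + 20 = 6560/3.
  ∫_0^5 u'(x)^2 dx = ∫_0^5 (16*x^2) dx. Term by term:
    ∫_0^5 16*x^2 dx = 2000/3.
Adding: ||u||_{H^1}^2 = 6560/3 + 2000/3 = 8560/3.


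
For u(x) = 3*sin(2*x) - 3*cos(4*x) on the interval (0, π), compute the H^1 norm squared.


||u||_{H^1(0,π)}^2 = 99*π

u'(x) = 12*sin(4*x) + 6*cos(2*x).
Expand u² and (u')² and integrate term by term on (0, π), using: for integers n ≥ 1, ∫_0^π sin²(nx) dx = ∫_0^π cos²(nx) dx = π/2; for n ≠ n', ∫_0^π sin(nx)sin(n'x) dx = ∫_0^π cos(nx)cos(n'x) dx = 0; and by product-to-sum, ∫_0^π sin(nx)cos(n'x) dx = ½∫_0^π [sin((n+n')x) + sin((n−n')x)] dx, which is 0 when n+n' is even and 2n/(n²−n'²) when n+n' is odd (it need not vanish on (0, π)).
  u² squared terms: (-3)²·∫cos(4x)² dx = 9·π/2 = 9*π/2;  (3)²·∫sin(2x)² dx = 9·π/2 = 9*π/2.
  u² cross terms: 2·(-3)·(3)·∫cos(4x)·sin(2x) dx = -18·(0) = 0.
  So ∫_0^π u² dx = 9*π/2 + 9*π/2 + 0 = 9*π.
  (u')² squared terms: (6)²·∫cos(2x)² dx = 36·π/2 = 18*π;  (12)²·∫sin(4x)² dx = 144·π/2 = 72*π.
  (u')² cross terms: 2·(6)·(12)·∫cos(2x)·sin(4x) dx = 144·(0) = 0.
  So ∫_0^π (u')² dx = 18*π + 72*π + 0 = 90*π.
||u||_{H^1}^2 = (9*π) + (90*π) = 99*π.


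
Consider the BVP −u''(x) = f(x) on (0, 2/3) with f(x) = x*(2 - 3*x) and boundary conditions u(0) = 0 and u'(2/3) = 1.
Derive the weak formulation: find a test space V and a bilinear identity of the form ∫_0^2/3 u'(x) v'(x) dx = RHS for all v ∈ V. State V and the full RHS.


V = {v ∈ H^1(0, 2/3) : v(0) = 0} (test functions vanish at x = 0 where u is specified); weak form: ∫_0^2/3 u'v' dx = ∫_0^2/3 (x*(2 - 3*x)) v dx + v(2/3) for all v ∈ V.

Multiply both sides by a test function v and integrate from 0 to 2/3:
  ∫_0^2/3 −u''(x) v(x) dx = ∫_0^2/3 f(x) v(x) dx.
Integrate the LHS by parts once:
  ∫_0^2/3 −u'' v dx = −[u'(x) v(x)]_0^2/3 + ∫_0^2/3 u'(x) v'(x) dx.
Thus ∫_0^2/3 u'(x) v'(x) dx = ∫_0^2/3 f(x) v(x) dx + [u'(x) v(x)]_0^2/3.
Choose V so that boundary terms are either known or forced to vanish.
Mixed BC: u(0) = 0 (Dirichlet) and u'(2/3) = 1 (Neumann). Define V = {v ∈ H^1(0, 2/3) : v(0) = 0}. Then [u' v]_0^2/3 = u'(2/3)·v(2/3) − u'(0)·0 = v(2/3).
Weak formulation: find u (satisfying any essential BC) such that ∫_0^2/3 u'(x) v'(x) dx = ∫_0^2/3 f v dx + v(2/3) for all v ∈ V (Dirichlet at 0 absorbed into V; Neumann datum at x = 2/3 contributes the boundary term).
Substituting f(x) = x*(2 - 3*x), the right-hand side is ∫_0^2/3 (x*(2 - 3*x)) v dx + v(2/3).


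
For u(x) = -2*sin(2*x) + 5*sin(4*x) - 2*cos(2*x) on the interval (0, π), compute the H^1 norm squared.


||u||_{H^1(0,π)}^2 = 465*π/2

u'(x) = 4*sin(2*x) - 4*cos(2*x) + 20*cos(4*x).
Expand u² and (u')² and integrate term by term on (0, π), using: for integers n ≥ 1, ∫_0^π sin²(nx) dx = ∫_0^π cos²(nx) dx = π/2; for n ≠ n', ∫_0^π sin(nx)sin(n'x) dx = ∫_0^π cos(nx)cos(n'x) dx = 0; and by product-to-sum, ∫_0^π sin(nx)cos(n'x) dx = ½∫_0^π [sin((n+n')x) + sin((n−n')x)] dx, which is 0 when n+n' is even and 2n/(n²−n'²) when n+n' is odd (it need not vanish on (0, π)).
  u² squared terms: (-2)²·∫cos(2x)² dx = 4·π/2 = 2*π;  (-2)²·∫sin(2x)² dx = 4·π/2 = 2*π;  (5)²·∫sin(4x)² dx = 25·π/2 = 25*π/2.
  u² cross terms: 2·(-2)·(-2)·∫cos(2x)·sin(2x) dx = 8·(0) = 0;  2·(-2)·(5)·∫cos(2x)·sin(4x) dx = -20·(0) = 0;  2·(-2)·(5)·∫sin(2x)·sin(4x) dx = -20·(0) = 0.
  So ∫_0^π u² dx = 2*π + 2*π + 25*π/2 + 0 + 0 + 0 = 33*π/2.
  (u')² squared terms: (-4)²·∫cos(2x)² dx = 16·π/2 = 8*π;  (4)²·∫sin(2x)² dx = 16·π/2 = 8*π;  (20)²·∫cos(4x)² dx = 400·π/2 = 200*π.
  (u')² cross terms: 2·(-4)·(4)·∫cos(2x)·sin(2x) dx = -32·(0) = 0;  2·(-4)·(20)·∫cos(2x)·cos(4x) dx = -160·(0) = 0;  2·(4)·(20)·∫sin(2x)·cos(4x) dx = 160·(0) = 0.
  So ∫_0^π (u')² dx = 8*π + 8*π + 200*π + 0 + 0 + 0 = 216*π.
||u||_{H^1}^2 = (33*π/2) + (216*π) = 465*π/2.


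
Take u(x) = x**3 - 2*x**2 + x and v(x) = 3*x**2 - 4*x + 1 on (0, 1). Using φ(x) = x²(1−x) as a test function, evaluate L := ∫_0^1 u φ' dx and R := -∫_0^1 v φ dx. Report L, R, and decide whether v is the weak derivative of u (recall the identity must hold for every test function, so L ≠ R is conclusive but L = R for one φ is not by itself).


LHS = 1/60, RHS = 1/60. Yes, v = u' weakly.

u(x) = x**3 - 2*x**2 + x, classical derivative u'(x) = 3*x**2 - 4*x + 1.
φ(x) = x²(1−x), so φ'(x) = x*(2 - 3*x).
Note φ(0) = φ(1) = 0, so the boundary term u·φ vanishes.
LHS = ∫_0^1 u(x) φ'(x) dx = ∫_0^1 (-3*x^5 + 8*x^4 - 7*x^3 + 2*x^2) dx. Term by term:
  ∫_0^1 -3*x^5 dx = -1/2;  ∫_0^1 8*x^4 dx = 8/5;  ∫_0^1 -7*x^3 dx = -7/4;
  ∫_0^1 2*x^2 dx = 2/3.
Sum: -1/2 + 8/5 − 7/4 + 2/3 = 1/60.
So LHS = 1/60.
∫_0^1 v(x) φ(x) dx = ∫_0^1 (-3*x^5 + 7*x^4 - 5*x^3 + x^2) dx. Term by term:
  ∫_0^1 -3*x^5 dx = -1/2;  ∫_0^1 7*x^4 dx = 7/5;  ∫_0^1 -5*x^3 dx = -5/4;
  ∫_0^1 x^2 dx = 1/3.
Sum: -1/2 + 7/5 − 5/4 + 1/3 = -1/60.
So RHS = -∫_0^1 v(x) φ(x) dx = 1/60.
LHS = RHS, so the identity holds for this test φ.
Moreover u is smooth here and v(x) = u'(x) = 3*x**2 - 4*x + 1 pointwise, so the identity holds for every test function. Hence v is the weak derivative of u.


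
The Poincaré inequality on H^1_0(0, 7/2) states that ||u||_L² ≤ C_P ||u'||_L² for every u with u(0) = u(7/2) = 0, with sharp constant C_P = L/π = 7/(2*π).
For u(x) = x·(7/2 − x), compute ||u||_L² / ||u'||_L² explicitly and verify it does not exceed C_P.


||u||_L² / ||u'||_L² = 7*sqrt(10)/20 < C_P = 7/(2*π).

u(x) = x·(7/2 − x), so u'(x) = 7/2 - 2*x.
u(x) = x·(7/2 − x) vanishes at x = 0 and x = 7/2, so u ∈ H^1_0(0, 7/2). Differentiate via the product rule and integrate the resulting polynomials term by term.
  ∫_0^7/2 u² dx = ∫_0^7/2 (x^4 - 7*x^3 + 49*x^2/4) dx. Term by term:
    ∫_0^7/2 x^4 dx = 16807/160;  ∫_0^7/2 -7*x^3 dx = -16807/64;  ∫_0^7/2 49*x^2/4 dx = 16807/96.
  Sum: 16807/160 − 16807/64 + 16807/96 = 16807/960.
  ∫_0^7/2 (u')² dx = ∫_0^7/2 (4*x^2 - 14*x + 49/4) dx. Term by term:
    ∫_0^7/2 4*x^2 dx = 343/6;  ∫_0^7/2 -14*x dx = -343/4;  ∫_0^7/2 49/4 dx = 343/8.
  Sum: 343/6 − 343/4 + 343/8 = 343/24.
∫_0^7/2 u² dx = 16807/960, so ||u||_L² = 49*sqrt(105)/120.
∫_0^7/2 (u')² dx = 343/24, so ||u'||_L² = 7*sqrt(42)/12.
Ratio ||u||_L² / ||u'||_L² = 7*sqrt(10)/20.
Sharp Poincaré constant on H^1_0(0, 7/2) is C_P = L/π = 7/(2*π), achieved by sin(2*π/7·x).
A polynomial bump cannot attain the sharp Poincaré constant (only the first sine eigenfunction does), so the ratio is strictly less than C_P, consistent with ||u||_L² ≤ C_P ||u'||_L².


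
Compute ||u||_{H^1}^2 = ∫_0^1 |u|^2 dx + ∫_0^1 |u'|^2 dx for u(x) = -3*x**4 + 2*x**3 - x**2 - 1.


||u||_{H^1}^2 = 331/30

The H^1 norm (squared) on an interval (0, L) is
  ||u||_{H^1}^2 = ∫_0^L u(x)^2 dx + ∫_0^L u'(x)^2 dx.
Compute u'(x) = -12*x**3 + 6*x**2 - 2*x.
Then u(x)^2 = 9*x**8 - 12*x**7 + 10*x**6 - 4*x**5 + 7*x**4 - 4*x**3 + 2*x**2 + 1 and u'(x)^2 = 144*x**6 - 144*x**5 + 84*x**4 - 24*x**3 + 4*x**2.
Integrate each monomial from 0 to 1 using ∫_0^1 c·x^n dx = c·1^(n+1)/(n+1):
  ∫_0^1 u(x)^2 dx = ∫_0^1 (9*x^8 - 12*x^7 + 10*x^6 - 4*x^5 + 7*x^4 - 4*x^3 + 2*x^2 + 1) dx. Term by term:
    ∫_0^1 9*x^8 dx = 1;  ∫_0^1 -12*x^7 dx = -3/2;  ∫_0^1 10*x^6 dx = 10/7;
    ∫_0^1 -4*x^5 dx = -2/3;  ∫_0^1 7*x^4 dx = 7/5;  ∫_0^1 -4*x^3 dx = -1;
    ∫_0^1 2*x^2 dx = 2/3;  ∫_0^1 1 dx = 1.
  Sum: 1 − 3/2 + 10/7 − 2/3 + 7/5 − 1 + 2/3 + 1 = 163/70.
  ∫_0^1 u'(x)^2 dx = ∫_0^1 (144*x^6 - 144*x^5 + 84*x^4 - 24*x^3 + 4*x^2) dx. Term by term:
    ∫_0^1 144*x^6 dx = 144/7;  ∫_0^1 -144*x^5 dx = -24;  ∫_0^1 84*x^4 dx = 84/5;
    ∫_0^1 -24*x^3 dx = -6;  ∫_0^1 4*x^2 dx = 4/3.
  Sum: 144/7 − 24 + 84/5 − 6 + 4/3 = 914/105.
Adding: ||u||_{H^1}^2 = 163/70 + 914/105 = 331/30.


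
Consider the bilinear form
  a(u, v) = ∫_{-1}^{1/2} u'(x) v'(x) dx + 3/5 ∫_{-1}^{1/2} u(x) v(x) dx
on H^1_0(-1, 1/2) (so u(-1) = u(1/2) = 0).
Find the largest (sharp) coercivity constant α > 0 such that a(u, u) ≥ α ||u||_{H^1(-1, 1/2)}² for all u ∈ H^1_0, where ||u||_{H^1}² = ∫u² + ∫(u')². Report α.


α = (27 + 20*π^2)/(5*(9 + 4*π^2))

Coercivity of a(·,·) on H^1_0(-1, 1/2) means a(u, u) ≥ α ||u||_{H^1}² for every u ∈ H^1_0.
The interval has length L = 3/2, and Poincaré/coercivity depend only on L. Here a(u, u) = ∫(u')² + (3/5)·∫u².
Here 0 < c = 3/5 < 1. The condition a(u,u) ≥ α||u||_{H^1}² reads (1−α)∫(u')² ≥ (α−c)∫u². Any admissible α is ≤ 1 (rapidly oscillating u have ∫u²/∫(u')² → 0), and α = 1 would force 0 ≥ (1−c)∫u², impossible since c < 1; so 1−α > 0. By the sharp Poincaré inequality on H^1_0 of an interval of length L, ∫(u')² ≥ (π/L)²∫u² with equality for the first sine mode sin(π(x−x₀)/L) (x₀ the left endpoint), so the inequality holds for all u iff (1−α)(π/L)² ≥ α − c, i.e. α ≤ ((π/L)² + c)/((π/L)² + 1) = (1 + c(L/π)²)/(1 + (L/π)²). With (π/L)² = 4*π^2/9 and c = 3/5, the largest admissible constant is α = ((π/L)² + c)/((π/L)² + 1).
Simplifying, α = (27 + 20*π^2)/(5*(9 + 4*π^2)).


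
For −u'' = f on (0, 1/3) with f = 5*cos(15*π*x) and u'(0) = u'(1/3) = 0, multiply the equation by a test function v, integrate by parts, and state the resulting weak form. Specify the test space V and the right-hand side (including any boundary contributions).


V = H^1(0, 1/3) (no boundary constraint on v; u is determined up to an additive constant); weak form: ∫_0^1/3 u'v' dx = ∫_0^1/3 (5*cos(15*π*x)) v dx for all v ∈ V.

Multiply both sides by a test function v and integrate from 0 to 1/3:
  ∫_0^1/3 −u''(x) v(x) dx = ∫_0^1/3 f(x) v(x) dx.
Integrate the LHS by parts once:
  ∫_0^1/3 −u'' v dx = −[u'(x) v(x)]_0^1/3 + ∫_0^1/3 u'(x) v'(x) dx.
Thus ∫_0^1/3 u'(x) v'(x) dx = ∫_0^1/3 f(x) v(x) dx + [u'(x) v(x)]_0^1/3.
Choose V so that boundary terms are either known or forced to vanish.
u has homogeneous Neumann: u'(0) = u'(1/3) = 0. So [u' v]_0^1/3 = 0·v(1/3) − 0·v(0) = 0 for any v; take V = H^1(0, 1/3).
Weak formulation: find u (satisfying any essential BC) such that ∫_0^1/3 u'(x) v'(x) dx = ∫_0^1/3 f v dx for all v ∈ V (homogeneous Neumann, so boundary terms vanish).
Substituting f(x) = 5*cos(15*π*x), the right-hand side is ∫_0^1/3 (5*cos(15*π*x)) v dx.
Compatibility check (pure Neumann): taking v ≡ 1 ∈ V gives 0 = ∫_0^1/3 f dx + (0) − (0), i.e. ∫_0^1/3 f dx must equal u'(0) − u'(1/3) = 0. Indeed ∫_0^1/3 (5*cos(15*π*x)) dx = 0, so the data are compatible. The solution is then unique only up to an additive constant (fix it e.g. by requiring ∫_0^1/3 u dx = 0).


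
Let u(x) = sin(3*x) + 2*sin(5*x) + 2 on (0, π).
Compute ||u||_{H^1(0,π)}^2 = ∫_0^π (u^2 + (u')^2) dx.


||u||_{H^1(0,π)}^2 = 88/15 + 61*π

u'(x) = 3*cos(3*x) + 10*cos(5*x).
Expand u² and (u')² and integrate term by term on (0, π), using: for integers n ≥ 1, ∫_0^π sin²(nx) dx = ∫_0^π cos²(nx) dx = π/2; for n ≠ n', ∫_0^π sin(nx)sin(n'x) dx = ∫_0^π cos(nx)cos(n'x) dx = 0; and by product-to-sum, ∫_0^π sin(nx)cos(n'x) dx = ½∫_0^π [sin((n+n')x) + sin((n−n')x)] dx, which is 0 when n+n' is even and 2n/(n²−n'²) when n+n' is odd (it need not vanish on (0, π)). For the constant mode: ∫_0^π 1 dx = π, ∫_0^π cos(nx) dx = 0, ∫_0^π sin(nx) dx = (1−(−1)^n)/n.
  u² squared terms: (2)²·∫1 dx = 4·π = 4*π;  (2)²·∫sin(5x)² dx = 4·π/2 = 2*π;  (1)²·∫sin(3x)² dx = 1·π/2 = π/2.
  u² cross terms: 2·(2)·(2)·∫1·sin(5x) dx = 8·(2/5) = 16/5;  2·(2)·(1)·∫1·sin(3x) dx = 4·(2/3) = 8/3;  2·(2)·(1)·∫sin(5x)·sin(3x) dx = 4·(0) = 0.
  So ∫_0^π u² dx = 4*π + 2*π + π/2 + 16/5 + 8/3 + 0 = 88/15 + 13*π/2.
  (u')² squared terms: (3)²·∫cos(3x)² dx = 9·π/2 = 9*π/2;  (10)²·∫cos(5x)² dx = 100·π/2 = 50*π.
  (u')² cross terms: 2·(3)·(10)·∫cos(3x)·cos(5x) dx = 60·(0) = 0.
  So ∫_0^π (u')² dx = 9*π/2 + 50*π + 0 = 109*π/2.
||u||_{H^1}^2 = (88/15 + 13*π/2) + (109*π/2) = 88/15 + 61*π.


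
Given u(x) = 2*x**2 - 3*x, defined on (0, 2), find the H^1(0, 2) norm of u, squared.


||u||_{H^1}^2 = 214/15

The H^1 norm (squared) on an interval (0, L) is
  ||u||_{H^1}^2 = ∫_0^L u(x)^2 dx + ∫_0^L u'(x)^2 dx.
Compute u'(x) = 4*x - 3.
Then u(x)^2 = 4*x**4 - 12*x**3 + 9*x**2 and u'(x)^2 = 16*x**2 - 24*x + 9.
Integrate each monomial from 0 to 2 using ∫_0^2 c·x^n dx = c·2^(n+1)/(n+1):
  ∫_0^2 u(x)^2 dx = ∫_0^2 (4*x^4 - 12*x^3 + 9*x^2) dx. Term by term:
    ∫_0^2 4*x^4 dx = 128/5;  ∫_0^2 -12*x^3 dx = -48;  ∫_0^2 9*x^2 dx = 24.
  Sum: 128/5 − 48 + 24 = 8/5.
  ∫_0^2 u'(x)^2 dx = ∫_0^2 (16*x^2 - 24*x + 9) dx. Term by term:
    ∫_0^2 16*x^2 dx = 128/3;  ∫_0^2 -24*x dx = -48;  ∫_0^2 9 dx = 18.
  Sum: 128/3 − 48 + 18 = 38/3.
Adding: ||u||_{H^1}^2 = 8/5 + 38/3 = 214/15.


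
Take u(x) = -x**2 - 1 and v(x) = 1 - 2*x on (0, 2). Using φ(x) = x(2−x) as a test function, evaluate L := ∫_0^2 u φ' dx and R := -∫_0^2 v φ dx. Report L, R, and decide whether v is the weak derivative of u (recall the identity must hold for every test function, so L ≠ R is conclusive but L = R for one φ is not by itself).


LHS = 8/3, RHS = 4/3. No, v is not the weak derivative of u.

u(x) = -x**2 - 1, classical derivative u'(x) = -2*x.
φ(x) = x(2−x), so φ'(x) = 2 - 2*x.
Note φ(0) = φ(2) = 0, so the boundary term u·φ vanishes.
LHS = ∫_0^2 u(x) φ'(x) dx = ∫_0^2 (2*x^3 - 2*x^2 + 2*x - 2) dx. Term by term:
  ∫_0^2 2*x^3 dx = 8;  ∫_0^2 -2*x^2 dx = -16/3;  ∫_0^2 2*x dx = 4;
  ∫_0^2 -2 dx = -4.
Sum: 8 − 16/3 + 4 − 4 = 8/3.
So LHS = 8/3.
∫_0^2 v(x) φ(x) dx = ∫_0^2 (2*x^3 - 5*x^2 + 2*x) dx. Term by term:
  ∫_0^2 2*x^3 dx = 8;  ∫_0^2 -5*x^2 dx = -40/3;  ∫_0^2 2*x dx = 4.
Sum: 8 − 40/3 + 4 = -4/3.
So RHS = -∫_0^2 v(x) φ(x) dx = 4/3.
LHS − RHS = 4/3 ≠ 0, so the identity fails.
(For a valid weak derivative the identity must hold for EVERY test function, in particular this one. The failure shows v is NOT the weak derivative of u.)
Correct weak derivative would be u'(x) = -2*x.
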